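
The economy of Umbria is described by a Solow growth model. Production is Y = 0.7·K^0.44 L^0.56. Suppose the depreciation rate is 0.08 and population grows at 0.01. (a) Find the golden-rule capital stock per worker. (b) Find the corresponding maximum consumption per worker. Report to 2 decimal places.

The effective depreciation rate is n + δ = 0.01 + 0.08 = 0.09.
At the golden rule the marginal product of capital equals n+δ: 0.44·0.7·k^(0.44−1) = 0.09. Solving, k_gold = (0.44·0.7/0.09)^(1/0.56) ≈ 8.9975.
y_gold = 0.7·8.9975^0.44 ≈ 1.8404; c_gold = y_gold − 0.09·k_gold ≈ 1.0306.

(a) k_gold ≈ 9.00; (b) c_gold ≈ 1.03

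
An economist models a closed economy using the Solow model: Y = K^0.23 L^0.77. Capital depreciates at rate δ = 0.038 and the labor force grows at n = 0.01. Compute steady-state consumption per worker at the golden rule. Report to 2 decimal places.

Capital per worker breaks even when investment replaces (n + δ)·k; here n + δ = 0.048.
At the golden rule the marginal product of capital equals n+δ: 0.23·k^(0.23−1) = 0.048. Solving, k_gold = (0.23/0.048)^(1/0.77) ≈ 7.6515.
y_gold = 7.6515^0.23 ≈ 1.5968.
c_gold = y_gold − (n+δ)·k_gold = 1.5968 − 0.048·7.6515 ≈ 1.2296.

c_gold ≈ 1.23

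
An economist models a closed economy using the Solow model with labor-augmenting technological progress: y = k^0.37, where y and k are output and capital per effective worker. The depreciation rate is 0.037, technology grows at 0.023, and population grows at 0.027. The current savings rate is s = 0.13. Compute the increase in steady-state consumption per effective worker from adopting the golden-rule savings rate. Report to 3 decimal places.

The effective depreciation rate is n + g + δ = 0.027 + 0.023 + 0.037 = 0.087.
Current steady state (s = 0.13): k* = (0.13/0.087)^(1/0.63) ≈ 1.8917, y* = 1.8917^0.37 ≈ 1.2660, c* = (1−0.13)·1.2660 ≈ 1.1014.
Setting f'(k) = n+g+δ gives 0.37·k^(0.37−1) = 0.087, hence k_gold = (0.37/0.087)^(1/0.63) ≈ 9.9520.
y_gold = 9.9520^0.37 ≈ 2.3401, c_gold = y_gold − 0.087·k_gold ≈ 1.4742.
Gain: Δc = 1.4742 − 1.1014 ≈ 0.3728.

Δc ≈ 0.373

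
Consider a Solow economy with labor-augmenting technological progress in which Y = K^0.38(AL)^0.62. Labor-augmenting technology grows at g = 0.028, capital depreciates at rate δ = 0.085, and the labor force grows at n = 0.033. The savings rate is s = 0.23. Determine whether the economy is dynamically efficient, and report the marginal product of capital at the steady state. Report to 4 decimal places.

dynamically efficient; MPK ≈ 0.2412

Capital per effective worker breaks even when investment replaces (n + g + δ)·k; here n + g + δ = 0.146.
Steady-state k*: s·k^0.38 = 0.146·k gives k* = (0.23/0.146)^(1/0.62) ≈ 2.0814.
MPK = 0.38·2.0814^(-0.62) ≈ 0.2412.
MPK > n+g+δ = 0.146, so the economy is dynamically efficient (under-saving).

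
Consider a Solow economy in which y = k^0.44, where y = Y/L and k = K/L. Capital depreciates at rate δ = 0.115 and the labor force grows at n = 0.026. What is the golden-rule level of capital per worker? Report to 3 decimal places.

Break-even investment rate: n + δ = 0.026 + 0.115 = 0.141.
At the golden rule the marginal product of capital equals n+δ: 0.44·k^(0.44−1) = 0.141. Solving, k_gold = (0.44/0.141)^(1/0.56) ≈ 7.6306.

k_gold ≈ 7.631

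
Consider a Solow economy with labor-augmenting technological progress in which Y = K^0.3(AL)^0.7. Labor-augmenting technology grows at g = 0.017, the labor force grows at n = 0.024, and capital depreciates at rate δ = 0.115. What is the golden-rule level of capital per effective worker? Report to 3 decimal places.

k_gold ≈ 2.545

The effective depreciation rate is n + g + δ = 0.024 + 0.017 + 0.115 = 0.156.
Golden rule sets MPK = n+g+δ: 0.3·k^(0.3−1) = 0.156, so k_gold = (0.3/0.156)^(1/0.7) ≈ 2.5451.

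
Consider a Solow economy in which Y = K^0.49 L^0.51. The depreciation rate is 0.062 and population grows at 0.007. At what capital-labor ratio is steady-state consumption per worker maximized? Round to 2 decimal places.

k_gold ≈ 46.70

Capital per worker breaks even when investment replaces (n + δ)·k; here n + δ = 0.069.
Maximizing c = f(k) − (n+δ)·k gives f'(k) = n+δ, i.e. 0.49·k^(0.49−1) = 0.069, so k_gold = (0.49/0.069)^(1/0.51) ≈ 46.6990.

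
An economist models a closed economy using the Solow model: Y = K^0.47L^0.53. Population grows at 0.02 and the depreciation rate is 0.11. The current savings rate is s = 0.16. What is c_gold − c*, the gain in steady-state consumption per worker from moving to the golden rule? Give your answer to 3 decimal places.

n + δ = 0.02 + 0.11 = 0.13.
Current steady state (s = 0.16): k* = (0.16/0.13)^(1/0.53) ≈ 1.4796, y* = 1.4796^0.47 ≈ 1.2022, c* = (1−0.16)·1.2022 ≈ 1.0098.
At the golden rule the marginal product of capital equals n+δ: 0.47·k^(0.47−1) = 0.13. Solving, k_gold = (0.47/0.13)^(1/0.53) ≈ 11.3011.
y_gold = 11.3011^0.47 ≈ 3.1258, c_gold = y_gold − 0.13·k_gold ≈ 1.6567.
Gain: Δc = 1.6567 − 1.0098 ≈ 0.6469.

Δc ≈ 0.647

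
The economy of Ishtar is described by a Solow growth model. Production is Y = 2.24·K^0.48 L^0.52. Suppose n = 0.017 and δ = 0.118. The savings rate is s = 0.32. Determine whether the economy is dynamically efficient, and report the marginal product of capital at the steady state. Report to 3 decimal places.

Break-even investment rate: n + δ = 0.017 + 0.118 = 0.135.
Steady-state k*: s·A·k^0.48 = 0.135·k gives k* = (0.32·2.24/0.135)^(1/0.52) ≈ 24.7944.
MPK = 0.48·2.24·24.7944^(-0.52) ≈ 0.2025.
MPK > n+δ = 0.135, so the economy is dynamically efficient (under-saving).

dynamically efficient; MPK ≈ 0.203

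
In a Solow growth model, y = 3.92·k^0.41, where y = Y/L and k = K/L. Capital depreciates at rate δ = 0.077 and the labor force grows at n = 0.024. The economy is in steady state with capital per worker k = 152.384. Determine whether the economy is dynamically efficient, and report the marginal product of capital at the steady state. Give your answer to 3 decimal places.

Break-even investment rate: n + δ = 0.024 + 0.077 = 0.101.
MPK = 0.41·3.92·k^(0.41−1) = 0.41·3.92·152.384^(-0.59) ≈ 0.0828.
MPK < 0.101, so the economy is dynamically inefficient (over-saving).

dynamically inefficient; MPK ≈ 0.083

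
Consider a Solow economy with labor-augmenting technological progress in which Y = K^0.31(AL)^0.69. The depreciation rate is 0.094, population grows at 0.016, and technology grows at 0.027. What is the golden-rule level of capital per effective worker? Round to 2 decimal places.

k_gold ≈ 3.27

n + g + δ = 0.016 + 0.027 + 0.094 = 0.137.
Setting f'(k) = n+g+δ gives 0.31·k^(0.31−1) = 0.137, hence k_gold = (0.31/0.137)^(1/0.69) ≈ 3.2657.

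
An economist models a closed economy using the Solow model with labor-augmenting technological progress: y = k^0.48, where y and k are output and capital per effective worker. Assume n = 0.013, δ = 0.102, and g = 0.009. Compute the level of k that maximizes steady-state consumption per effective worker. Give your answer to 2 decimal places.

k_gold ≈ 13.50

Capital per effective worker breaks even when investment replaces (n + g + δ)·k; here n + g + δ = 0.124.
Maximizing c = f(k) − (n+g+δ)·k gives f'(k) = n+g+δ, i.e. 0.48·k^(0.48−1) = 0.124, so k_gold = (0.48/0.124)^(1/0.52) ≈ 13.5027.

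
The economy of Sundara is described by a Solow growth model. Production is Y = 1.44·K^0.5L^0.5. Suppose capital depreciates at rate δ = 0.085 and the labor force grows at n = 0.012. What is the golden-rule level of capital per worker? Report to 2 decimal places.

k_gold ≈ 55.10

Capital per worker breaks even when investment replaces (n + δ)·k; here n + δ = 0.097.
At the golden rule the marginal product of capital equals n+δ: 0.5·1.44·k^(0.5−1) = 0.097. Solving, k_gold = (0.5·1.44/0.097)^(1/0.5) ≈ 55.0962.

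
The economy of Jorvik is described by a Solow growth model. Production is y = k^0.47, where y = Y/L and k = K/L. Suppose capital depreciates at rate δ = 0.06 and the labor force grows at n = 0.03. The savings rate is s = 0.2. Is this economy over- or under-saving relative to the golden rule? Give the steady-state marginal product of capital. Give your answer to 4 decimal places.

under-saving; MPK ≈ 0.2115

Capital per worker breaks even when investment replaces (n + δ)·k; here n + δ = 0.09.
Steady-state k*: s·k^0.47 = 0.09·k gives k* = (0.2/0.09)^(1/0.53) ≈ 4.5114.
MPK = 0.47·4.5114^(-0.53) ≈ 0.2115.
MPK > n+δ = 0.09, so the economy is dynamically efficient (under-saving).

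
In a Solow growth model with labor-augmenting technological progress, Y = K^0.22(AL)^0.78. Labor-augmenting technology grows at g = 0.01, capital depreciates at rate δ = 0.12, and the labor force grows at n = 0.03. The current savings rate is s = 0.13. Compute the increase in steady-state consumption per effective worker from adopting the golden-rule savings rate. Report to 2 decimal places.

Break-even investment rate: n + g + δ = 0.03 + 0.01 + 0.12 = 0.16.
Current steady state (s = 0.13): k* = (0.13/0.16)^(1/0.78) ≈ 0.7663, y* = 0.7663^0.22 ≈ 0.9431, c* = (1−0.13)·0.9431 ≈ 0.8205.
Golden rule sets MPK = n+g+δ: 0.22·k^(0.22−1) = 0.16, so k_gold = (0.22/0.16)^(1/0.78) ≈ 1.5042.
y_gold = 1.5042^0.22 ≈ 1.0940, c_gold = y_gold − 0.16·k_gold ≈ 0.8533.
Gain: Δc = 0.8533 − 0.8205 ≈ 0.0328.

Δc ≈ 0.03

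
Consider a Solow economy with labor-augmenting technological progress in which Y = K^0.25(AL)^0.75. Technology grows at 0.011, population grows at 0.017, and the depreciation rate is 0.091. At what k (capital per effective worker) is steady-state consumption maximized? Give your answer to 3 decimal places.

k_gold ≈ 2.691

Break-even investment rate: n + g + δ = 0.017 + 0.011 + 0.091 = 0.119.
Maximizing c = f(k) − (n+g+δ)·k gives f'(k) = n+g+δ, i.e. 0.25·k^(0.25−1) = 0.119, so k_gold = (0.25/0.119)^(1/0.75) ≈ 2.6907.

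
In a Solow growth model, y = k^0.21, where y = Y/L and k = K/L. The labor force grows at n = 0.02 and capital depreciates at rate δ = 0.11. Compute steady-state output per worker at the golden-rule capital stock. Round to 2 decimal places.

y_gold ≈ 1.14

Capital per worker breaks even when investment replaces (n + δ)·k; here n + δ = 0.13.
Golden rule sets MPK = n+δ: 0.21·k^(0.21−1) = 0.13, so k_gold = (0.21/0.13)^(1/0.79) ≈ 1.8350.
Output: y_gold = k_gold^0.21 = 1.8350^0.21 ≈ 1.1360.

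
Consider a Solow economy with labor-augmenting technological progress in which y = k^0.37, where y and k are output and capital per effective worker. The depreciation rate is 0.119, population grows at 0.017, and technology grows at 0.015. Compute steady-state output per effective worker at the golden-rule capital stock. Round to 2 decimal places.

Capital per effective worker breaks even when investment replaces (n + g + δ)·k; here n + g + δ = 0.151.
Setting f'(k) = n+g+δ gives 0.37·k^(0.37−1) = 0.151, hence k_gold = (0.37/0.151)^(1/0.63) ≈ 4.1478.
Output: y_gold = k_gold^0.37 = 4.1478^0.37 ≈ 1.6927.

y_gold ≈ 1.69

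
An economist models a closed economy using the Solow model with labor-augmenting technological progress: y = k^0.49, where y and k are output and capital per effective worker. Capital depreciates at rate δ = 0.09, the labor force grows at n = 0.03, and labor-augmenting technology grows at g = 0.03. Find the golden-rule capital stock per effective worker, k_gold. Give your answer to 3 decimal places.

n + g + δ = 0.03 + 0.03 + 0.09 = 0.15.
Maximizing c = f(k) − (n+g+δ)·k gives f'(k) = n+g+δ, i.e. 0.49·k^(0.49−1) = 0.15, so k_gold = (0.49/0.15)^(1/0.51) ≈ 10.1871.

k_gold ≈ 10.187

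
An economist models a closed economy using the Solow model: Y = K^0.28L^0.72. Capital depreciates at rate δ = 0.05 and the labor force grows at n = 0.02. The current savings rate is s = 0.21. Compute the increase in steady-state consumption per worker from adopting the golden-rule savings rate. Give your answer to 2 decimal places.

Δc ≈ 0.02

Break-even investment rate: n + δ = 0.02 + 0.05 = 0.07.
Current steady state (s = 0.21): k* = (0.21/0.07)^(1/0.72) ≈ 4.5991, y* = 4.5991^0.28 ≈ 1.5330, c* = (1−0.21)·1.5330 ≈ 1.2111.
Golden rule sets MPK = n+δ: 0.28·k^(0.28−1) = 0.07, so k_gold = (0.28/0.07)^(1/0.72) ≈ 6.8580.
y_gold = 6.8580^0.28 ≈ 1.7145, c_gold = y_gold − 0.07·k_gold ≈ 1.2344.
Gain: Δc = 1.2344 − 1.2111 ≈ 0.0233.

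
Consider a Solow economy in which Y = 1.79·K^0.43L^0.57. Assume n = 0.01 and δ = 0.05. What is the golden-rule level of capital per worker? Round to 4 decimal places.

Break-even investment rate: n + δ = 0.01 + 0.05 = 0.06.
At the golden rule the marginal product of capital equals n+δ: 0.43·1.79·k^(0.43−1) = 0.06. Solving, k_gold = (0.43·1.79/0.06)^(1/0.57) ≈ 87.9343.

k_gold ≈ 87.9343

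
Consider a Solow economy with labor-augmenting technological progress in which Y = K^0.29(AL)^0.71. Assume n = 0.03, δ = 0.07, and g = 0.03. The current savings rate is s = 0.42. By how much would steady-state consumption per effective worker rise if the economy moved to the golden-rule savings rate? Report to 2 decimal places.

Capital per effective worker breaks even when investment replaces (n + g + δ)·k; here n + g + δ = 0.13.
Current steady state (s = 0.42): k* = (0.42/0.13)^(1/0.71) ≈ 5.2159, y* = 5.2159^0.29 ≈ 1.6145, c* = (1−0.42)·1.6145 ≈ 0.9364.
At the golden rule the marginal product of capital equals n+g+δ: 0.29·k^(0.29−1) = 0.13. Solving, k_gold = (0.29/0.13)^(1/0.71) ≈ 3.0959.
y_gold = 3.0959^0.29 ≈ 1.3878, c_gold = y_gold − 0.13·k_gold ≈ 0.9853.
Gain: Δc = 0.9853 − 0.9364 ≈ 0.0490.

Δc ≈ 0.05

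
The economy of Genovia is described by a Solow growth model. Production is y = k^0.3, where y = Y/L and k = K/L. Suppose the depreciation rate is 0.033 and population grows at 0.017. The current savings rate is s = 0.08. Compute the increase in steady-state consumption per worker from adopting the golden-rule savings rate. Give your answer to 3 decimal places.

Δc ≈ 0.383

Break-even investment rate: n + δ = 0.017 + 0.033 = 0.05.
Current steady state (s = 0.08): k* = (0.08/0.05)^(1/0.7) ≈ 1.9570, y* = 1.9570^0.3 ≈ 1.2232, c* = (1−0.08)·1.2232 ≈ 1.1253.
At the golden rule the marginal product of capital equals n+δ: 0.3·k^(0.3−1) = 0.05. Solving, k_gold = (0.3/0.05)^(1/0.7) ≈ 12.9314.
y_gold = 12.9314^0.3 ≈ 2.1552, c_gold = y_gold − 0.05·k_gold ≈ 1.5087.
Gain: Δc = 1.5087 − 1.1253 ≈ 0.3834.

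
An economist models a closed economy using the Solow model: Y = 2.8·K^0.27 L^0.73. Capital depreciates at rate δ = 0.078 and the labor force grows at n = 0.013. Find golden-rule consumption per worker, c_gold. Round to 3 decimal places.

c_gold ≈ 4.473

n + δ = 0.013 + 0.078 = 0.091.
At the golden rule the marginal product of capital equals n+δ: 0.27·2.8·k^(0.27−1) = 0.091. Solving, k_gold = (0.27·2.8/0.091)^(1/0.73) ≈ 18.1787.
y_gold = 2.8·18.1787^0.27 ≈ 6.1269.
c_gold = y_gold − (n+δ)·k_gold = 6.1269 − 0.091·18.1787 ≈ 4.4726.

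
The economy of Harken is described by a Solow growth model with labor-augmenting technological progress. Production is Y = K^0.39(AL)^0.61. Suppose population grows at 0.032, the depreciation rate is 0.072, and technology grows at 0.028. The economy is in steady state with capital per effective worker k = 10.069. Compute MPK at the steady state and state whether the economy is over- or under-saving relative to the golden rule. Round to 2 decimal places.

Capital per effective worker breaks even when investment replaces (n + g + δ)·k; here n + g + δ = 0.132.
MPK = 0.39·k^(0.39−1) = 0.39·10.069^(-0.61) ≈ 0.0953.
MPK < 0.132, so the economy is dynamically inefficient (over-saving).

over-saving; MPK ≈ 0.10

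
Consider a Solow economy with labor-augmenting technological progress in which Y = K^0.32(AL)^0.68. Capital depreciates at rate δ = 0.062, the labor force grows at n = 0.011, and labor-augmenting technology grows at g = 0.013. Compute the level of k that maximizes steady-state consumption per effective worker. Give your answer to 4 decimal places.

n + g + δ = 0.011 + 0.013 + 0.062 = 0.086.
Golden rule sets MPK = n+g+δ: 0.32·k^(0.32−1) = 0.086, so k_gold = (0.32/0.086)^(1/0.68) ≈ 6.9055.

k_gold ≈ 6.9055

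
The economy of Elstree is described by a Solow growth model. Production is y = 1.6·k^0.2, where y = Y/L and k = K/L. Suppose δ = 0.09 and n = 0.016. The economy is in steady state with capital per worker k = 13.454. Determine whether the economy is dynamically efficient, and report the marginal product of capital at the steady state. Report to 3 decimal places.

Break-even investment rate: n + δ = 0.016 + 0.09 = 0.106.
MPK = 0.2·1.6·k^(0.2−1) = 0.2·1.6·13.454^(-0.8) ≈ 0.0400.
MPK < 0.106, so the economy is dynamically inefficient (over-saving).

dynamically inefficient; MPK ≈ 0.040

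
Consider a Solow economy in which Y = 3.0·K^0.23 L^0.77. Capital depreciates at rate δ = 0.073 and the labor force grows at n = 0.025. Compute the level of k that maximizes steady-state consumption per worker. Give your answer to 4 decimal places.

k_gold ≈ 12.6127

Capital per worker breaks even when investment replaces (n + δ)·k; here n + δ = 0.098.
Setting f'(k) = n+δ gives 0.23·3.0·k^(0.23−1) = 0.098, hence k_gold = (0.23·3.0/0.098)^(1/0.77) ≈ 12.6127.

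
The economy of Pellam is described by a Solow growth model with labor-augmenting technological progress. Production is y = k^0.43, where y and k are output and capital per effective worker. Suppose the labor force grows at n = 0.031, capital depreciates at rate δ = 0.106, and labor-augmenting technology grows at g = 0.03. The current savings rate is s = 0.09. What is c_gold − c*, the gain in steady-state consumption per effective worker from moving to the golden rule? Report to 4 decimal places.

n + g + δ = 0.031 + 0.03 + 0.106 = 0.167.
Current steady state (s = 0.09): k* = (0.09/0.167)^(1/0.57) ≈ 0.3381, y* = 0.3381^0.43 ≈ 0.6273, c* = (1−0.09)·0.6273 ≈ 0.5708.
Golden rule sets MPK = n+g+δ: 0.43·k^(0.43−1) = 0.167, so k_gold = (0.43/0.167)^(1/0.57) ≈ 5.2555.
y_gold = 5.2555^0.43 ≈ 2.0411, c_gold = y_gold − 0.167·k_gold ≈ 1.1634.
Gain: Δc = 1.1634 − 0.5708 ≈ 0.5926.

Δc ≈ 0.5926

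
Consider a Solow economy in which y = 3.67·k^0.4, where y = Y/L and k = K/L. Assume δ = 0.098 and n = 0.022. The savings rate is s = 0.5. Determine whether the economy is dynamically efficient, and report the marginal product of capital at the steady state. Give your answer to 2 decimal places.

Break-even investment rate: n + δ = 0.022 + 0.098 = 0.12.
Steady-state k*: s·A·k^0.4 = 0.12·k gives k* = (0.5·3.67/0.12)^(1/0.6) ≈ 94.2088.
MPK = 0.4·3.67·94.2088^(-0.6) ≈ 0.0960.
MPK < n+δ = 0.12, so the economy is dynamically inefficient (over-saving).

dynamically inefficient; MPK ≈ 0.10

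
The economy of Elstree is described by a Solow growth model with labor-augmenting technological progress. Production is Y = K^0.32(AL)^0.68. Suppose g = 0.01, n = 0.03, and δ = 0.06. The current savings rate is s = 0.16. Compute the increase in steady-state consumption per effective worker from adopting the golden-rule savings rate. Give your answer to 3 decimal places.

Δc ≈ 0.128

Capital per effective worker breaks even when investment replaces (n + g + δ)·k; here n + g + δ = 0.1.
Current steady state (s = 0.16): k* = (0.16/0.1)^(1/0.68) ≈ 1.9961, y* = 1.9961^0.32 ≈ 1.2475, c* = (1−0.16)·1.2475 ≈ 1.0479.
At the golden rule the marginal product of capital equals n+g+δ: 0.32·k^(0.32−1) = 0.1. Solving, k_gold = (0.32/0.1)^(1/0.68) ≈ 5.5318.
y_gold = 5.5318^0.32 ≈ 1.7287, c_gold = y_gold − 0.1·k_gold ≈ 1.1755.
Gain: Δc = 1.1755 − 1.0479 ≈ 0.1276.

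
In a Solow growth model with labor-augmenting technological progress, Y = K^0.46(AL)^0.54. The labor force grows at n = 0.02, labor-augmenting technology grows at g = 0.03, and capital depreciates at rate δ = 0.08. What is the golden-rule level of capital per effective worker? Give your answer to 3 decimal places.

k_gold ≈ 10.383

Break-even investment rate: n + g + δ = 0.02 + 0.03 + 0.08 = 0.13.
At the golden rule the marginal product of capital equals n+g+δ: 0.46·k^(0.46−1) = 0.13. Solving, k_gold = (0.46/0.13)^(1/0.54) ≈ 10.3830.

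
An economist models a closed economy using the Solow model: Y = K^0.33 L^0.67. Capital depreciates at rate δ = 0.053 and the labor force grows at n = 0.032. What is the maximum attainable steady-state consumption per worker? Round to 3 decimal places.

The effective depreciation rate is n + δ = 0.032 + 0.053 = 0.085.
Golden rule sets MPK = n+δ: 0.33·k^(0.33−1) = 0.085, so k_gold = (0.33/0.085)^(1/0.67) ≈ 7.5726.
y_gold = 7.5726^0.33 ≈ 1.9505.
c_gold = y_gold − (n+δ)·k_gold = 1.9505 − 0.085·7.5726 ≈ 1.3069.

c_gold ≈ 1.307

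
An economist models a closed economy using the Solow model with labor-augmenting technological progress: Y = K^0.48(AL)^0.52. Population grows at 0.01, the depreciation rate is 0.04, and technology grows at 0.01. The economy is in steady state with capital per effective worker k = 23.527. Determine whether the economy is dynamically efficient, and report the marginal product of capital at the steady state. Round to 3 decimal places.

dynamically efficient; MPK ≈ 0.093

Capital per effective worker breaks even when investment replaces (n + g + δ)·k; here n + g + δ = 0.06.
MPK = 0.48·k^(0.48−1) = 0.48·23.527^(-0.52) ≈ 0.0929.
MPK > 0.06, so the economy is dynamically efficient (under-saving).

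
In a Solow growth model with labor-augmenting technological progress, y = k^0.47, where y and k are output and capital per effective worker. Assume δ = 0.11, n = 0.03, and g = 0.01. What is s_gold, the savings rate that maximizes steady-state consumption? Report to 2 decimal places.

Break-even investment rate: n + g + δ = 0.03 + 0.01 + 0.11 = 0.15.
At the golden rule MPK = n+g+δ, and in any Cobb-Douglas steady state s = (n+g+δ)·k/y = MPK·k/y = capital's share 0.47.

s_gold = 0.47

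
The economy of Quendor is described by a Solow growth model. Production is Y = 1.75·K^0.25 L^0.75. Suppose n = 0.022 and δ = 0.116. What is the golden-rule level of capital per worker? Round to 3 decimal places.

The effective depreciation rate is n + δ = 0.022 + 0.116 = 0.138.
Maximizing c = f(k) − (n+δ)·k gives f'(k) = n+δ, i.e. 0.25·1.75·k^(0.25−1) = 0.138, so k_gold = (0.25·1.75/0.138)^(1/0.75) ≈ 4.6573.

k_gold ≈ 4.657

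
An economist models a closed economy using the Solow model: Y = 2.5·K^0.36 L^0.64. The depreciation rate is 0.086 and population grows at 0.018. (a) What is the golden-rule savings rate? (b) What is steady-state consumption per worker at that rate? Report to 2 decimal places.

(a) s_gold = 0.36; (b) c_gold ≈ 5.39

The effective depreciation rate is n + δ = 0.018 + 0.086 = 0.104.
For Cobb-Douglas, s_gold equals capital's share: s_gold = 0.36.
Setting f'(k) = n+δ gives 0.36·2.5·k^(0.36−1) = 0.104, hence k_gold = (0.36·2.5/0.104)^(1/0.64) ≈ 29.1333.
y_gold = 2.5·29.1333^0.36 ≈ 8.4163; c_gold = (1−0.36)·y_gold ≈ 5.3864.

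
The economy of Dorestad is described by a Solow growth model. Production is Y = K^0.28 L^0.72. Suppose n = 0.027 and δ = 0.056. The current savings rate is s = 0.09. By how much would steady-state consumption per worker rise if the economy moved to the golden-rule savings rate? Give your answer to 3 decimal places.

The effective depreciation rate is n + δ = 0.027 + 0.056 = 0.083.
Current steady state (s = 0.09): k* = (0.09/0.083)^(1/0.72) ≈ 1.1190, y* = 1.1190^0.28 ≈ 1.0320, c* = (1−0.09)·1.0320 ≈ 0.9391.
Maximizing c = f(k) − (n+δ)·k gives f'(k) = n+δ, i.e. 0.28·k^(0.28−1) = 0.083, so k_gold = (0.28/0.083)^(1/0.72) ≈ 5.4131.
y_gold = 5.4131^0.28 ≈ 1.6046, c_gold = y_gold − 0.083·k_gold ≈ 1.1553.
Gain: Δc = 1.1553 − 0.9391 ≈ 0.2162.

Δc ≈ 0.216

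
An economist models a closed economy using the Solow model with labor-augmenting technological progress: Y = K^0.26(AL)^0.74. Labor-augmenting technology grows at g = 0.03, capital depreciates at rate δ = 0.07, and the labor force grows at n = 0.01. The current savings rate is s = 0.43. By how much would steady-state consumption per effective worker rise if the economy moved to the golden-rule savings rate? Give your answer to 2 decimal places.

Capital per effective worker breaks even when investment replaces (n + g + δ)·k; here n + g + δ = 0.11.
Current steady state (s = 0.43): k* = (0.43/0.11)^(1/0.74) ≈ 6.3111, y* = 6.3111^0.26 ≈ 1.6145, c* = (1−0.43)·1.6145 ≈ 0.9202.
Setting f'(k) = n+g+δ gives 0.26·k^(0.26−1) = 0.11, hence k_gold = (0.26/0.11)^(1/0.74) ≈ 3.1977.
y_gold = 3.1977^0.26 ≈ 1.3529, c_gold = y_gold − 0.11·k_gold ≈ 1.0011.
Gain: Δc = 1.0011 − 0.9202 ≈ 0.0809.

Δc ≈ 0.08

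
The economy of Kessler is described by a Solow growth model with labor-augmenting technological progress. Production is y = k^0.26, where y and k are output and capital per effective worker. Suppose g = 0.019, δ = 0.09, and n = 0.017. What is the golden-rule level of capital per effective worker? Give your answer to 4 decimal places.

The effective depreciation rate is n + g + δ = 0.017 + 0.019 + 0.09 = 0.126.
Setting f'(k) = n+g+δ gives 0.26·k^(0.26−1) = 0.126, hence k_gold = (0.26/0.126)^(1/0.74) ≈ 2.6616.

k_gold ≈ 2.6616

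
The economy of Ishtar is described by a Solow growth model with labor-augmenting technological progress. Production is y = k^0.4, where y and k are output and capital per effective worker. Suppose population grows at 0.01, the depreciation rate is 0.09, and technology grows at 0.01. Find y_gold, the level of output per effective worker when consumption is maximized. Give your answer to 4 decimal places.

y_gold ≈ 2.3647

The effective depreciation rate is n + g + δ = 0.01 + 0.01 + 0.09 = 0.11.
At the golden rule the marginal product of capital equals n+g+δ: 0.4·k^(0.4−1) = 0.11. Solving, k_gold = (0.4/0.11)^(1/0.6) ≈ 8.5990.
Output: y_gold = k_gold^0.4 = 8.5990^0.4 ≈ 2.3647.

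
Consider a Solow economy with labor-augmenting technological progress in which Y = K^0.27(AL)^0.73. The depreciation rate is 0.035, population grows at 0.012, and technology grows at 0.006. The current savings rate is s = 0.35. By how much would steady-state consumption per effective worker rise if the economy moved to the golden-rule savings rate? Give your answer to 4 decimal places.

Capital per effective worker breaks even when investment replaces (n + g + δ)·k; here n + g + δ = 0.053.
Current steady state (s = 0.35): k* = (0.35/0.053)^(1/0.73) ≈ 13.2740, y* = 13.2740^0.27 ≈ 2.0101, c* = (1−0.35)·2.0101 ≈ 1.3065.
Golden rule sets MPK = n+g+δ: 0.27·k^(0.27−1) = 0.053, so k_gold = (0.27/0.053)^(1/0.73) ≈ 9.3028.
y_gold = 9.3028^0.27 ≈ 1.8261, c_gold = y_gold − 0.053·k_gold ≈ 1.3331.
Gain: Δc = 1.3331 − 1.3065 ≈ 0.0265.

Δc ≈ 0.0265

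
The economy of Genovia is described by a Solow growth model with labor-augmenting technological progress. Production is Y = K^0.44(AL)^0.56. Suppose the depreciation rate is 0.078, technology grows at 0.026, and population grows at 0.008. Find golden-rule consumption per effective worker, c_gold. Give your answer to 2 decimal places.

c_gold ≈ 1.64

The effective depreciation rate is n + g + δ = 0.008 + 0.026 + 0.078 = 0.112.
Maximizing c = f(k) − (n+g+δ)·k gives f'(k) = n+g+δ, i.e. 0.44·k^(0.44−1) = 0.112, so k_gold = (0.44/0.112)^(1/0.56) ≈ 11.5115.
y_gold = 11.5115^0.44 ≈ 2.9302.
c_gold = y_gold − (n+g+δ)·k_gold = 2.9302 − 0.112·11.5115 ≈ 1.6409.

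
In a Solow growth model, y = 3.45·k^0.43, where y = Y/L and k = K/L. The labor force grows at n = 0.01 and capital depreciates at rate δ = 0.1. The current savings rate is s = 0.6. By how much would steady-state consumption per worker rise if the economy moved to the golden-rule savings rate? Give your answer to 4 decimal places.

Capital per worker breaks even when investment replaces (n + δ)·k; here n + δ = 0.11.
Current steady state (s = 0.6): k* = (0.6·3.45/0.11)^(1/0.57) ≈ 172.2270, y* = 3.45·172.2270^0.43 ≈ 31.5749, c* = (1−0.6)·31.5749 ≈ 12.6300.
Setting f'(k) = n+δ gives 0.43·3.45·k^(0.43−1) = 0.11, hence k_gold = (0.43·3.45/0.11)^(1/0.57) ≈ 96.0001.
y_gold = 3.45·96.0001^0.43 ≈ 24.5582, c_gold = y_gold − 0.11·k_gold ≈ 13.9982.
Gain: Δc = 13.9982 − 12.6300 ≈ 1.3682.

Δc ≈ 1.3682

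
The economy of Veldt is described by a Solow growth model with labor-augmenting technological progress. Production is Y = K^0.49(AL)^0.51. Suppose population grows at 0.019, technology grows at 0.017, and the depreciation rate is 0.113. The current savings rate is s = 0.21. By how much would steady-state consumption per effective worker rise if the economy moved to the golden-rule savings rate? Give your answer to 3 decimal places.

n + g + δ = 0.019 + 0.017 + 0.113 = 0.149.
Current steady state (s = 0.21): k* = (0.21/0.149)^(1/0.51) ≈ 1.9598, y* = 1.9598^0.49 ≈ 1.3906, c* = (1−0.21)·1.3906 ≈ 1.0985.
Golden rule sets MPK = n+g+δ: 0.49·k^(0.49−1) = 0.149, so k_gold = (0.49/0.149)^(1/0.51) ≈ 10.3215.
y_gold = 10.3215^0.49 ≈ 3.1386, c_gold = y_gold − 0.149·k_gold ≈ 1.6007.
Gain: Δc = 1.6007 − 1.0985 ≈ 0.5021.

Δc ≈ 0.502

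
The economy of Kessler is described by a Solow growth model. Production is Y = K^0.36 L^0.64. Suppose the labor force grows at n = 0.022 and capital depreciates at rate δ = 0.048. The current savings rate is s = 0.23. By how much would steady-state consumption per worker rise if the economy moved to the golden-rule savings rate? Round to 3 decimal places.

The effective depreciation rate is n + δ = 0.022 + 0.048 = 0.07.
Current steady state (s = 0.23): k* = (0.23/0.07)^(1/0.64) ≈ 6.4156, y* = 6.4156^0.36 ≈ 1.9526, c* = (1−0.23)·1.9526 ≈ 1.5035.
At the golden rule the marginal product of capital equals n+δ: 0.36·k^(0.36−1) = 0.07. Solving, k_gold = (0.36/0.07)^(1/0.64) ≈ 12.9198.
y_gold = 12.9198^0.36 ≈ 2.5122, c_gold = y_gold − 0.07·k_gold ≈ 1.6078.
Gain: Δc = 1.6078 − 1.5035 ≈ 0.1043.

Δc ≈ 0.104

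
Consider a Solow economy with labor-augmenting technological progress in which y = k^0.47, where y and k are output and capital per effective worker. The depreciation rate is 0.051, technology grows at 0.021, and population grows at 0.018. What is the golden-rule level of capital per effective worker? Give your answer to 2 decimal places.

The effective depreciation rate is n + g + δ = 0.018 + 0.021 + 0.051 = 0.09.
Setting f'(k) = n+g+δ gives 0.47·k^(0.47−1) = 0.09, hence k_gold = (0.47/0.09)^(1/0.53) ≈ 22.6175.

k_gold ≈ 22.62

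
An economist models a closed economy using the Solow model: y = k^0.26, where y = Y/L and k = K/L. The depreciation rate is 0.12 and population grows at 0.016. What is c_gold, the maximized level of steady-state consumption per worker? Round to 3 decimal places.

Capital per worker breaks even when investment replaces (n + δ)·k; here n + δ = 0.136.
Setting f'(k) = n+δ gives 0.26·k^(0.26−1) = 0.136, hence k_gold = (0.26/0.136)^(1/0.74) ≈ 2.4006.
y_gold = 2.4006^0.26 ≈ 1.2557.
c_gold = y_gold − (n+δ)·k_gold = 1.2557 − 0.136·2.4006 ≈ 0.9292.

c_gold ≈ 0.929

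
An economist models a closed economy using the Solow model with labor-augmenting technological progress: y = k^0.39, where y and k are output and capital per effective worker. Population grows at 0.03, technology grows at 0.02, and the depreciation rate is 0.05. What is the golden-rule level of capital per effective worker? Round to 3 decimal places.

k_gold ≈ 9.310

n + g + δ = 0.03 + 0.02 + 0.05 = 0.1.
At the golden rule the marginal product of capital equals n+g+δ: 0.39·k^(0.39−1) = 0.1. Solving, k_gold = (0.39/0.1)^(1/0.61) ≈ 9.3102.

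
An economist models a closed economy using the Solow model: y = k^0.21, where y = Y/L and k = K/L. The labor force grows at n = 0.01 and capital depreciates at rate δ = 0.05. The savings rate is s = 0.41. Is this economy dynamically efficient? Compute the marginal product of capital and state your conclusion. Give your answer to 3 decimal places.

dynamically inefficient; MPK ≈ 0.031

n + δ = 0.01 + 0.05 = 0.06.
Steady-state k*: s·k^0.21 = 0.06·k gives k* = (0.41/0.06)^(1/0.79) ≈ 11.3893.
MPK = 0.21·11.3893^(-0.79) ≈ 0.0307.
MPK < n+δ = 0.06, so the economy is dynamically inefficient (over-saving).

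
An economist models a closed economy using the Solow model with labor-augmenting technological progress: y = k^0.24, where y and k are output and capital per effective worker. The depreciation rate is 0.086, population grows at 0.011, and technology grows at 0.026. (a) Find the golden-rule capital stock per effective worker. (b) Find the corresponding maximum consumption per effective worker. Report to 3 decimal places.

Break-even investment rate: n + g + δ = 0.011 + 0.026 + 0.086 = 0.123.
Maximizing c = f(k) − (n+g+δ)·k gives f'(k) = n+g+δ, i.e. 0.24·k^(0.24−1) = 0.123, so k_gold = (0.24/0.123)^(1/0.76) ≈ 2.4098.
y_gold = 2.4098^0.24 ≈ 1.2350; c_gold = y_gold − 0.123·k_gold ≈ 0.9386.

(a) k_gold ≈ 2.410; (b) c_gold ≈ 0.939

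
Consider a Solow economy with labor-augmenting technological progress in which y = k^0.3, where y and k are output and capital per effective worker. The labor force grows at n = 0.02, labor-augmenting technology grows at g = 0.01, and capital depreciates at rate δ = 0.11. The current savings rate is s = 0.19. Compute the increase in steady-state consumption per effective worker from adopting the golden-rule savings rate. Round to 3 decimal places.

Capital per effective worker breaks even when investment replaces (n + g + δ)·k; here n + g + δ = 0.14.
Current steady state (s = 0.19): k* = (0.19/0.14)^(1/0.7) ≈ 1.5469, y* = 1.5469^0.3 ≈ 1.1398, c* = (1−0.19)·1.1398 ≈ 0.9233.
Maximizing c = f(k) − (n+g+δ)·k gives f'(k) = n+g+δ, i.e. 0.3·k^(0.3−1) = 0.14, so k_gold = (0.3/0.14)^(1/0.7) ≈ 2.9706.
y_gold = 2.9706^0.3 ≈ 1.3863, c_gold = y_gold − 0.14·k_gold ≈ 0.9704.
Gain: Δc = 0.9704 − 0.9233 ≈ 0.0471.

Δc ≈ 0.047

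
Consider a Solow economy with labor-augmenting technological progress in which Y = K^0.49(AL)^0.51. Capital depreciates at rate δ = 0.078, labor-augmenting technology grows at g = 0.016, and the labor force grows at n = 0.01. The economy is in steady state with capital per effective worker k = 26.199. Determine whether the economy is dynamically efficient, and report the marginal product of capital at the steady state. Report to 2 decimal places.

dynamically inefficient; MPK ≈ 0.09

n + g + δ = 0.01 + 0.016 + 0.078 = 0.104.
MPK = 0.49·k^(0.49−1) = 0.49·26.199^(-0.51) ≈ 0.0927.
MPK < 0.104, so the economy is dynamically inefficient (over-saving).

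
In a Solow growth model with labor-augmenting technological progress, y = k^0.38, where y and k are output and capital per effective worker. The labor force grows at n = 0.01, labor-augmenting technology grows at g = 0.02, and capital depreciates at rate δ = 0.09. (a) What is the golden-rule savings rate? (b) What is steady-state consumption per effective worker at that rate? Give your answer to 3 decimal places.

(a) s_gold = 0.380; (b) c_gold ≈ 1.257

The effective depreciation rate is n + g + δ = 0.01 + 0.02 + 0.09 = 0.12.
For Cobb-Douglas, s_gold equals capital's share: s_gold = 0.38.
Maximizing c = f(k) − (n+g+δ)·k gives f'(k) = n+g+δ, i.e. 0.38·k^(0.38−1) = 0.12, so k_gold = (0.38/0.12)^(1/0.62) ≈ 6.4183.
y_gold = 6.4183^0.38 ≈ 2.0268; c_gold = (1−0.38)·y_gold ≈ 1.2566.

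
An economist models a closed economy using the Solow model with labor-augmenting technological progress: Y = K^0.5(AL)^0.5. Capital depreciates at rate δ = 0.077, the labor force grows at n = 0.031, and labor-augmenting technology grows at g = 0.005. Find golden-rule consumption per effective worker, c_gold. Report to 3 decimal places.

Capital per effective worker breaks even when investment replaces (n + g + δ)·k; here n + g + δ = 0.113.
At the golden rule the marginal product of capital equals n+g+δ: 0.5·k^(0.5−1) = 0.113. Solving, k_gold = (0.5/0.113)^(1/0.5) ≈ 19.5787.
y_gold = 19.5787^0.5 ≈ 4.4248.
c_gold = y_gold − (n+g+δ)·k_gold = 4.4248 − 0.113·19.5787 ≈ 2.2124.

c_gold ≈ 2.212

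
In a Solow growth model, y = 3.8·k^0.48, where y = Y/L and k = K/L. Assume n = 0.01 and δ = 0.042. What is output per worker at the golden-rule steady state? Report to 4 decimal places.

y_gold ≈ 101.3812

n + δ = 0.01 + 0.042 = 0.052.
Maximizing c = f(k) − (n+δ)·k gives f'(k) = n+δ, i.e. 0.48·3.8·k^(0.48−1) = 0.052, so k_gold = (0.48·3.8/0.052)^(1/0.52) ≈ 935.8261.
Output: y_gold = 3.8·k_gold^0.48 = 3.8·935.8261^0.48 ≈ 101.3812.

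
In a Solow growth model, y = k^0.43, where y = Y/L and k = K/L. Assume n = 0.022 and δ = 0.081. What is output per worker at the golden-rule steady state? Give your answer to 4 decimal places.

The effective depreciation rate is n + δ = 0.022 + 0.081 = 0.103.
At the golden rule the marginal product of capital equals n+δ: 0.43·k^(0.43−1) = 0.103. Solving, k_gold = (0.43/0.103)^(1/0.57) ≈ 12.2695.
Output: y_gold = k_gold^0.43 = 12.2695^0.43 ≈ 2.9390.

y_gold ≈ 2.9390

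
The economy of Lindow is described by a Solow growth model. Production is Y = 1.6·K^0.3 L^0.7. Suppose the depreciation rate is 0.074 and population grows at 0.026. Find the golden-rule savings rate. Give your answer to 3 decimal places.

Break-even investment rate: n + δ = 0.026 + 0.074 = 0.1.
At the golden rule MPK = n+δ, and in any Cobb-Douglas steady state s = (n+δ)·k/y = MPK·k/y = capital's share 0.3.

s_gold = 0.300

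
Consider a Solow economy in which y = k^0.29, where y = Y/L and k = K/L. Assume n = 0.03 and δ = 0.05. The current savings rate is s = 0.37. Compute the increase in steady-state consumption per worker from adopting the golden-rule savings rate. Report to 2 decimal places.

Break-even investment rate: n + δ = 0.03 + 0.05 = 0.08.
Current steady state (s = 0.37): k* = (0.37/0.08)^(1/0.71) ≈ 8.6452, y* = 8.6452^0.29 ≈ 1.8692, c* = (1−0.37)·1.8692 ≈ 1.1776.
Setting f'(k) = n+δ gives 0.29·k^(0.29−1) = 0.08, hence k_gold = (0.29/0.08)^(1/0.71) ≈ 6.1342.
y_gold = 6.1342^0.29 ≈ 1.6922, c_gold = y_gold − 0.08·k_gold ≈ 1.2015.
Gain: Δc = 1.2015 − 1.1776 ≈ 0.0238.

Δc ≈ 0.02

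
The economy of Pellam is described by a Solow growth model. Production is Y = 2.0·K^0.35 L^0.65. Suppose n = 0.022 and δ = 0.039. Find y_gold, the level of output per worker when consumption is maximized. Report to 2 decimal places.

y_gold ≈ 7.44

n + δ = 0.022 + 0.039 = 0.061.
Maximizing c = f(k) − (n+δ)·k gives f'(k) = n+δ, i.e. 0.35·2.0·k^(0.35−1) = 0.061, so k_gold = (0.35·2.0/0.061)^(1/0.65) ≈ 42.6985.
Output: y_gold = 2.0·k_gold^0.35 = 2.0·42.6985^0.35 ≈ 7.4417.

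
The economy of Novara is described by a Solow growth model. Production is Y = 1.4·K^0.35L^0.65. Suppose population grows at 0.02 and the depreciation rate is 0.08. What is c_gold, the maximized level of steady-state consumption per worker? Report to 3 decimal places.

c_gold ≈ 2.141

Break-even investment rate: n + δ = 0.02 + 0.08 = 0.1.
Golden rule sets MPK = n+δ: 0.35·1.4·k^(0.35−1) = 0.1, so k_gold = (0.35·1.4/0.1)^(1/0.65) ≈ 11.5303.
y_gold = 1.4·11.5303^0.35 ≈ 3.2944.
c_gold = y_gold − (n+δ)·k_gold = 3.2944 − 0.1·11.5303 ≈ 2.1413.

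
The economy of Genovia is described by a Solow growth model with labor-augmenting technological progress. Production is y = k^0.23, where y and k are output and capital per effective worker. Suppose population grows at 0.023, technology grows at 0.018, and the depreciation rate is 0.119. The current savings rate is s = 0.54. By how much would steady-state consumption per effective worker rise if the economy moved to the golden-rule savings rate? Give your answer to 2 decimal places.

The effective depreciation rate is n + g + δ = 0.023 + 0.018 + 0.119 = 0.16.
Current steady state (s = 0.54): k* = (0.54/0.16)^(1/0.77) ≈ 4.8537, y* = 4.8537^0.23 ≈ 1.4381, c* = (1−0.54)·1.4381 ≈ 0.6615.
Setting f'(k) = n+g+δ gives 0.23·k^(0.23−1) = 0.16, hence k_gold = (0.23/0.16)^(1/0.77) ≈ 1.6021.
y_gold = 1.6021^0.23 ≈ 1.1145, c_gold = y_gold − 0.16·k_gold ≈ 0.8582.
Gain: Δc = 0.8582 − 0.6615 ≈ 0.1966.

Δc ≈ 0.20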